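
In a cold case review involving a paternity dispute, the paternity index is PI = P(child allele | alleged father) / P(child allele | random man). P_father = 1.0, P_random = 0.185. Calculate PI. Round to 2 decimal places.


Paternity Index calculation:
PI = P(allele|father) / P(allele|random)
PI = 1.0 / 0.185
PI = 5.41

5.41


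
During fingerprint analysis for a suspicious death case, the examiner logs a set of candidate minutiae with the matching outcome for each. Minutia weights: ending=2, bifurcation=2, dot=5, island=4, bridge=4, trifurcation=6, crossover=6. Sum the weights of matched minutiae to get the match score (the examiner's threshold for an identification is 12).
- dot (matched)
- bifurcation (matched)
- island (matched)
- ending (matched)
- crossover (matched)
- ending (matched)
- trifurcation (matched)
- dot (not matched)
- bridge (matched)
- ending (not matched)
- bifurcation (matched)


Weighted minutiae match score:
  dot: matched, +5 (running total 5)
  bifurcation: matched, +2 (running total 7)
  island: matched, +4 (running total 11)
  ending: matched, +2 (running total 13)
  crossover: matched, +6 (running total 19)
  ending: matched, +2 (running total 21)
  trifurcation: matched, +6 (running total 27)
  dot: not matched, +0
  bridge: matched, +4 (running total 31)
  ending: not matched, +0
  bifurcation: matched, +2 (running total 33)
Total score = 33
Threshold = 12; verdict = identification

33


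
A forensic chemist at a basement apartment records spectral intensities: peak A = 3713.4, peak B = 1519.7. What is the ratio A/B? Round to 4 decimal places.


Spectral peak ratio:
Peak A = 3713.4 counts
Peak B = 1519.7 counts
Ratio = 3713.4 / 1519.7 = 2.4435

2.4435


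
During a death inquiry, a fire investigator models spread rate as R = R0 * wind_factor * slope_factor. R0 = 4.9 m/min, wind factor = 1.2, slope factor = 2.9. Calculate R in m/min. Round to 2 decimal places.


Fire spread rate calculation:
R = R0 * wind_factor * slope_factor
= 4.9 * 1.2 * 2.9
= 5.88 * 2.9
= 17.05 m/min

17.05


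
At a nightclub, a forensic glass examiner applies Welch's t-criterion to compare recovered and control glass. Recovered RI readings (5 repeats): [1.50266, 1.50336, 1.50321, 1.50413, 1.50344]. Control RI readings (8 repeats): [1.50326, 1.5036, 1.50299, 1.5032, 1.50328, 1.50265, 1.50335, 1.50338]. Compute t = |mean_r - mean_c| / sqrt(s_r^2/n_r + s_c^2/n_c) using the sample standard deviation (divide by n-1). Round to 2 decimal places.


Welch's t-criterion for glass RI comparison:
Recovered mean = sum / n_r = 7.5168 / 5 = 1.50336
Control mean = sum / n_c = 12.02571 / 8 = 1.5032138
Recovered sample variance s_r^2 = 2.7795e-07
Control sample variance s_c^2 = 8.14268e-08
Welch SE (unpooled) = sqrt(s_r^2/n_r + s_c^2/n_c) = sqrt(5.559e-08 + 1.01783e-08) = sqrt(6.57683e-08) = 0.000256453
|mean_r - mean_c| = 0.00014625
t = 0.00014625 / 0.000256453 = 0.57

0.57


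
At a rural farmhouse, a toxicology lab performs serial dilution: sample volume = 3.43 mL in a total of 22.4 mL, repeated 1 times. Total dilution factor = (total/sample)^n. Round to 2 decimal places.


Dilution factor calculation:
Single dilution = V_total / V_sample = 22.4 / 3.43 ≈ 6.530612
Number of dilutions = 1
Total DF = (22.4 / 3.43)^1 (full precision, rounded at the end) = 6.53

6.53


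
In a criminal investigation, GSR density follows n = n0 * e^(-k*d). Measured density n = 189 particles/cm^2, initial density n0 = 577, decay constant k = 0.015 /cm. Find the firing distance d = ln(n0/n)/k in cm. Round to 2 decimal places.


GSR distance calculation:
n0/n = 577 / 189 = 3.05291
ln(n0/n) = 1.116095
d = 1.116095 / 0.015 = 74.41 cm

74.41


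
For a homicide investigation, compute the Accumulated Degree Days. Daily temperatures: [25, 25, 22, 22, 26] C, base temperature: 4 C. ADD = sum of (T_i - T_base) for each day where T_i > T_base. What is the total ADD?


Computing ADD day by day:
Day 1: max(0, 25 - 4) = 21
Day 2: max(0, 25 - 4) = 21
Day 3: max(0, 22 - 4) = 18
Day 4: max(0, 22 - 4) = 18
Day 5: max(0, 26 - 4) = 22
Total ADD = 100

100


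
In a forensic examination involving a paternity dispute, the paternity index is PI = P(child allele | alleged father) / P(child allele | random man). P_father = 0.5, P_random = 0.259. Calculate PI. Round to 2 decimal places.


Paternity Index calculation:
PI = P(allele|father) / P(allele|random)
PI = 0.5 / 0.259
PI = 1.93

1.93


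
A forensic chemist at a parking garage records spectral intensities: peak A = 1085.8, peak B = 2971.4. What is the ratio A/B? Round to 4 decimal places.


Spectral peak ratio:
Peak A = 1085.8 counts
Peak B = 2971.4 counts
Ratio = 1085.8 / 2971.4 = 0.3654

0.3654


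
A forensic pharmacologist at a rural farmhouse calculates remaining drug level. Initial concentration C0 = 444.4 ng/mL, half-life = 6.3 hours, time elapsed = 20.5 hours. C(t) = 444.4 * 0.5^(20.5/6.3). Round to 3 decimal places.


Drug concentration decay:
Number of half-lives = t / t_half = 20.5 / 6.3 = 3.253968
Decay factor = 0.5^3.253968 = 0.10482335
C(t) = 444.4 * 0.10482335 = 46.583 ng/mL

46.583


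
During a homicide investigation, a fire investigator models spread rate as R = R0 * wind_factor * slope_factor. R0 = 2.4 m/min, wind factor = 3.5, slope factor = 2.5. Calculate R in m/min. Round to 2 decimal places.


Fire spread rate calculation:
R = R0 * wind_factor * slope_factor
= 2.4 * 3.5 * 2.5
= 8.4 * 2.5
= 21.00 m/min

21.00


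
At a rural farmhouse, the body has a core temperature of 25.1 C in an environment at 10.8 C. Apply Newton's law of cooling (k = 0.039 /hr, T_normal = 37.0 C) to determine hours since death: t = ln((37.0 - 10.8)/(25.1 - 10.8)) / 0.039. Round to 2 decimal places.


Using Newton's law of cooling:
t = ln((T_normal - T_ambient) / (T_body - T_ambient)) / k
T_normal - T_ambient = 26.2
T_body - T_ambient = 14.3
Ratio = 1.832168
ln(ratio) = 0.6055
t = 0.6055 / 0.039 = 15.53 hours

15.53


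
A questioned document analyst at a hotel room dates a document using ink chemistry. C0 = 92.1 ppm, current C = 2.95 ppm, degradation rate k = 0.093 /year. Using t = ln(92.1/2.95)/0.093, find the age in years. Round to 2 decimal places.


Document age estimation:
C0/C = 92.1 / 2.95 = 31.220339
ln(C0/C) = 3.44107
t = 3.44107 / 0.093 = 37.00 years

37.00


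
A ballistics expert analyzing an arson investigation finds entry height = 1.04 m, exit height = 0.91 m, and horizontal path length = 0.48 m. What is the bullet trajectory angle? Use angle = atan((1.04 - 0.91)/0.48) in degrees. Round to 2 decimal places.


Bullet trajectory angle:
Height difference = 1.04 - 0.91 = 0.13 m
angle = atan(0.13 / 0.48)
angle = atan(0.270833)
angle = 15.15 degrees

15.15


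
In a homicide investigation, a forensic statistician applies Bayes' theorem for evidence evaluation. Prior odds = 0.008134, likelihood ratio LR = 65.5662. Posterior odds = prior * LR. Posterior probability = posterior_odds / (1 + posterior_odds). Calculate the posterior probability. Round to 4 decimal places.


Bayesian evidence evaluation:
Posterior odds = prior_odds * LR = 0.008134 * 65.5662 = 0.5333155
Posterior probability = posterior_odds / (1 + posterior_odds)
= 0.5333155 / (1 + 0.5333155)
= 0.5333155 / 1.5333155
= 0.3478

0.3478


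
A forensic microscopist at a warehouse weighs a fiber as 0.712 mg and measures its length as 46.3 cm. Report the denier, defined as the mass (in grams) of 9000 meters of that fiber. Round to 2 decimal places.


Denier calculation:
Mass in grams = 0.712 mg / 1000 = 0.000712 g
Length in meters = 46.3 cm / 100 = 0.463 m
Linear density = mass / length = 0.000712 / 0.463 = 0.0015378 g/m
Denier = (g/m) * 9000 = 0.0015378 * 9000 = 13.84

13.84


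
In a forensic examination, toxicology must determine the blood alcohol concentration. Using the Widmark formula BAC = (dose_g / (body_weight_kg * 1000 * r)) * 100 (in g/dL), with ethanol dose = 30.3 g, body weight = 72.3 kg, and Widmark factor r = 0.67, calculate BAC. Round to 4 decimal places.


Applying the Widmark formula:
BAC = (dose_g / (body_wt * 1000 * r)) * 100
Denominator = 72.3 * 1000 * 0.67 = 48441
BAC = (30.3 / 48441) * 100
BAC = 0.0626 g/dL

0.0626


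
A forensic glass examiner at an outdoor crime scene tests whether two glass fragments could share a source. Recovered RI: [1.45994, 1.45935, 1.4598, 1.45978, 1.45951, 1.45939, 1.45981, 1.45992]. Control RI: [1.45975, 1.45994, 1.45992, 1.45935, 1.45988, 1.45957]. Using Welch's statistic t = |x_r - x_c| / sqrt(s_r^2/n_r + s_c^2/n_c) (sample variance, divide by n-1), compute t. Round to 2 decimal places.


Welch's t-criterion for glass RI comparison:
Recovered mean = sum / n_r = 11.6775 / 8 = 1.4596875
Control mean = sum / n_c = 8.75841 / 6 = 1.459735
Recovered sample variance s_r^2 = 5.54214e-08
Control sample variance s_c^2 = 5.459e-08
Welch SE (unpooled) = sqrt(s_r^2/n_r + s_c^2/n_c) = sqrt(6.92768e-09 + 9.09833e-09) = sqrt(1.6026e-08) = 0.000126594
|mean_r - mean_c| = 4.75e-05
t = 4.75e-05 / 0.000126594 = 0.38

0.38


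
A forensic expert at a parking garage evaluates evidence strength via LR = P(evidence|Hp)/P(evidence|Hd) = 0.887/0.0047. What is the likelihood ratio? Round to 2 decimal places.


Likelihood ratio calculation:
LR = P(E|Hp) / P(E|Hd)
LR = 0.887 / 0.0047
LR = 188.72

188.72


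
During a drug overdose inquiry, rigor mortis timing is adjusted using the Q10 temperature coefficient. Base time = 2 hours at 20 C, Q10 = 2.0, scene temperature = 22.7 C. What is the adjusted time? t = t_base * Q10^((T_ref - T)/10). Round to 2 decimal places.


Rigor mortis time adjustment:
Exponent = (T_ref - T_actual) / 10 = (20 - 22.7) / 10 = -0.27
Q10 factor = 2.0^-0.27 = 0.82932
t_adjusted = 2 * 0.82932 = 1.66 hours

1.66


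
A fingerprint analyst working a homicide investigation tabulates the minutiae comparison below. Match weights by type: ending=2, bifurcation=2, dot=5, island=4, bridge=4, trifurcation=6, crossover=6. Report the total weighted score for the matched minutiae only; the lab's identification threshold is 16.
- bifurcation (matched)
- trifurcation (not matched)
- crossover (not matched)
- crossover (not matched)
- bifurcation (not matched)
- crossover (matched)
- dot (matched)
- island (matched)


Weighted minutiae match score:
  bifurcation: matched, +2 (running total 2)
  trifurcation: not matched, +0
  crossover: not matched, +0
  crossover: not matched, +0
  bifurcation: not matched, +0
  crossover: matched, +6 (running total 8)
  dot: matched, +5 (running total 13)
  island: matched, +4 (running total 17)
Total score = 17
Threshold = 16; verdict = identification

17


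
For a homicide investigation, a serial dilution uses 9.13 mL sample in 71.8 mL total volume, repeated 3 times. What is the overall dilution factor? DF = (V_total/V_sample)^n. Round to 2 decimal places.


Dilution factor calculation:
Single dilution = V_total / V_sample = 71.8 / 9.13 ≈ 7.864184
Number of dilutions = 3
Total DF = (71.8 / 9.13)^3 (full precision, rounded at the end) = 486.36

486.36


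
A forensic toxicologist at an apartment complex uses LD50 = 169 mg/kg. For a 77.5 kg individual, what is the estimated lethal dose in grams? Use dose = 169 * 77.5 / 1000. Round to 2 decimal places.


Lethal dose calculation:
Lethal dose = LD50 * body_weight / 1000
= 169 * 77.5 / 1000
= 13097.5 / 1000
= 13.10 g

13.10


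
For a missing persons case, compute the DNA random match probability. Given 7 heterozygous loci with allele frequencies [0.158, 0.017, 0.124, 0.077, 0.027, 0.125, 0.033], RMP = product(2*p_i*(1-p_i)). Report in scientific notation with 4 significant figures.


Computing RMP for 7 loci:
Locus 1: 2 * 0.158 * 0.842 = 0.266072
Locus 2: 2 * 0.017 * 0.983 = 0.033422
Locus 3: 2 * 0.124 * 0.876 = 0.217248
Locus 4: 2 * 0.077 * 0.923 = 0.142142
Locus 5: 2 * 0.027 * 0.973 = 0.052542
Locus 6: 2 * 0.125 * 0.875 = 0.21875
Locus 7: 2 * 0.033 * 0.967 = 0.063822
RMP = 2.014e-07

2.014e-07


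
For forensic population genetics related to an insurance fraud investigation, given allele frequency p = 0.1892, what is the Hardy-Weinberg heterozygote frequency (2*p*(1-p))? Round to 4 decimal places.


Hardy-Weinberg heterozygote frequency:
q = 1 - p = 1 - 0.1892 = 0.8108
2pq = 2 * 0.1892 * 0.8108 = 0.3068

0.3068


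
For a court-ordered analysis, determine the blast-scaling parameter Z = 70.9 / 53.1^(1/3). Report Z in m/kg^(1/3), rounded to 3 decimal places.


Scaled distance calculation:
W^(1/3) = 53.1^(1/3) = 3.758647
Z = R / W^(1/3) = 70.9 / 3.758647
Z = 18.863 m/kg^(1/3)

18.863


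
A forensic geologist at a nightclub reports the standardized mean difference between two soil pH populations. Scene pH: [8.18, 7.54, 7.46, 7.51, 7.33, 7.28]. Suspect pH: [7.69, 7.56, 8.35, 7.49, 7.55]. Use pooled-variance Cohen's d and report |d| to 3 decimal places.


Pooled-variance Cohen's d for soil pH comparison:
Scene mean = 45.3 / 6 = 7.55
Suspect mean = 38.64 / 5 = 7.728
Scene sample variance s_s^2 = 0.1056
Suspect sample variance s_c^2 = 0.12622
Pooled variance = ((n_s-1)*s_s^2 + (n_c-1)*s_c^2) / (n_s + n_c - 2) = 0.114764
Pooled SD = sqrt(0.114764) = 0.338768
Mean difference = -0.178
|d| = |-0.178| / 0.338768 = 0.525

0.525


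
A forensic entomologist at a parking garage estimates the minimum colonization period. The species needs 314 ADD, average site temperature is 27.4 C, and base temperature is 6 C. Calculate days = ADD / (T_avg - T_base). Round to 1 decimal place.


Insect development time:
Effective temperature = avg_temp - T_base = 27.4 - 6 = 21.4 C
Days = ADD / effective_temp = 314 / 21.4 = 14.7 days

14.7


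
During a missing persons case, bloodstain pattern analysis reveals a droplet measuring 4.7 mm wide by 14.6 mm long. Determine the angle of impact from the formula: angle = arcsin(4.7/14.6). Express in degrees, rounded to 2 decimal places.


Blood spatter impact angle calculation:
width / length = 4.7 / 14.6 = 0.321918
angle = arcsin(0.321918)
angle = 18.78 degrees

18.78


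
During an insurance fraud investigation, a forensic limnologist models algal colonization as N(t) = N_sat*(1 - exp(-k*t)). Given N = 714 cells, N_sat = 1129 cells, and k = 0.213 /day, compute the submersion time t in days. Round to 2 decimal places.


PMSI from diatom colonization curve:
N / N_sat = 714 / 1129 = 0.632418
1 - N/N_sat = 0.367582
ln(1 - N/N_sat) = -1.000809
t = -ln(1 - N/N_sat) / k = -(-1.000809) / 0.213 = 4.70 days

4.70


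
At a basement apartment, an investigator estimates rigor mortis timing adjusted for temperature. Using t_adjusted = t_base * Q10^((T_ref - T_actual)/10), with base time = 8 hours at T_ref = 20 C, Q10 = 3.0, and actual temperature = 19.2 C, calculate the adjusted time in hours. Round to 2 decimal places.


Rigor mortis time adjustment:
Exponent = (T_ref - T_actual) / 10 = (20 - 19.2) / 10 = 0.08
Q10 factor = 3.0^0.08 = 1.09187
t_adjusted = 8 * 1.09187 = 8.73 hours

8.73


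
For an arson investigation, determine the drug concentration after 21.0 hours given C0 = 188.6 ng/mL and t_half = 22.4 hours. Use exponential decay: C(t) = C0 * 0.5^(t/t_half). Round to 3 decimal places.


Drug concentration decay:
Number of half-lives = t / t_half = 21.0 / 22.4 = 0.9375
Decay factor = 0.5^0.9375 = 0.52213689
C(t) = 188.6 * 0.52213689 = 98.475 ng/mL

98.475


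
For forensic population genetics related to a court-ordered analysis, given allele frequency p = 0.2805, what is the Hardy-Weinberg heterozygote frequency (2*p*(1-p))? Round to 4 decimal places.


Hardy-Weinberg heterozygote frequency:
q = 1 - p = 1 - 0.2805 = 0.7195
2pq = 2 * 0.2805 * 0.7195 = 0.4036

0.4036


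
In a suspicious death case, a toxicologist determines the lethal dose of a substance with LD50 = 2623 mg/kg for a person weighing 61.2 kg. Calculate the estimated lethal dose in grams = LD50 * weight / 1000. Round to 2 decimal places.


Lethal dose calculation:
Lethal dose = LD50 * body_weight / 1000
= 2623 * 61.2 / 1000
= 160527.6 / 1000
= 160.53 g

160.53


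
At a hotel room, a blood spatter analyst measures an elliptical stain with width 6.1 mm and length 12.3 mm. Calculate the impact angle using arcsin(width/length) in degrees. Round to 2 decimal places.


Blood spatter impact angle calculation:
width / length = 6.1 / 12.3 = 0.495935
angle = arcsin(0.495935)
angle = 29.73 degrees

29.73


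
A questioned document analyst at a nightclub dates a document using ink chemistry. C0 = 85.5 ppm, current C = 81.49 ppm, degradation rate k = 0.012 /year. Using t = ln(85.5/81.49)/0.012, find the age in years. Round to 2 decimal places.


Document age estimation:
C0/C = 85.5 / 81.49 = 1.049208
ln(C0/C) = 0.048036
t = 0.048036 / 0.012 = 4.00 years

4.00


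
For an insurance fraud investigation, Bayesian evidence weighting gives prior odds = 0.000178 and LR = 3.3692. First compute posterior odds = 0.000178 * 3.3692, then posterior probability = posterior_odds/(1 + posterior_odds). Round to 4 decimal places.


Bayesian evidence evaluation:
Posterior odds = prior_odds * LR = 0.000178 * 3.3692 = 0.0005997176
Posterior probability = posterior_odds / (1 + posterior_odds)
= 0.0005997176 / (1 + 0.0005997176)
= 0.0005997176 / 1.0005997176
= 0.0006

0.0006


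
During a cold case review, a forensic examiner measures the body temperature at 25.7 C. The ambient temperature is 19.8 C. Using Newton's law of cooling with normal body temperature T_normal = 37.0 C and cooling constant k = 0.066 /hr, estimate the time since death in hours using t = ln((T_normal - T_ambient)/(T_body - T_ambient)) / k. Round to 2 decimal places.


Using Newton's law of cooling:
t = ln((T_normal - T_ambient) / (T_body - T_ambient)) / k
T_normal - T_ambient = 17.2
T_body - T_ambient = 5.9
Ratio = 2.915254
ln(ratio) = 1.069957
t = 1.069957 / 0.066 = 16.21 hours

16.21


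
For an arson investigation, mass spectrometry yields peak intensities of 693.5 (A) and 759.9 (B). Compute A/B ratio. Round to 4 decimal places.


Spectral peak ratio:
Peak A = 693.5 counts
Peak B = 759.9 counts
Ratio = 693.5 / 759.9 = 0.9126

0.9126


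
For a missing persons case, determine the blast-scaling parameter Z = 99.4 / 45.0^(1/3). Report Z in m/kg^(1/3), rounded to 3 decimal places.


Scaled distance calculation:
W^(1/3) = 45.0^(1/3) = 3.556893
Z = R / W^(1/3) = 99.4 / 3.556893
Z = 27.946 m/kg^(1/3)

27.946


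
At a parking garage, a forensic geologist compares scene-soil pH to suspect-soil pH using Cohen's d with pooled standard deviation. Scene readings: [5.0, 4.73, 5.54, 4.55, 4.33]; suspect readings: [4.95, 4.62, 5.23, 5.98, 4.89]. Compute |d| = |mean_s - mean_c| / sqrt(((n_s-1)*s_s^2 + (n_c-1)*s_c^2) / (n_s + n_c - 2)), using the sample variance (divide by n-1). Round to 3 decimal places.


Pooled-variance Cohen's d for soil pH comparison:
Scene mean = 24.15 / 5 = 4.83
Suspect mean = 25.67 / 5 = 5.134
Scene sample variance s_s^2 = 0.21785
Suspect sample variance s_c^2 = 0.27063
Pooled variance = ((n_s-1)*s_s^2 + (n_c-1)*s_c^2) / (n_s + n_c - 2) = 0.24424
Pooled SD = sqrt(0.24424) = 0.494206
Mean difference = -0.304
|d| = |-0.304| / 0.494206 = 0.615

0.615


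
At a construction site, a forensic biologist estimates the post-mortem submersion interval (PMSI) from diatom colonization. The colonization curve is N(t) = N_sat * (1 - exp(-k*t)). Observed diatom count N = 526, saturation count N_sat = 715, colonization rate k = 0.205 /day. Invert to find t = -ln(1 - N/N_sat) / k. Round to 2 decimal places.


PMSI from diatom colonization curve:
N / N_sat = 526 / 715 = 0.735664
1 - N/N_sat = 0.264336
ln(1 - N/N_sat) = -1.330534
t = -ln(1 - N/N_sat) / k = -(-1.330534) / 0.205 = 6.49 days

6.49


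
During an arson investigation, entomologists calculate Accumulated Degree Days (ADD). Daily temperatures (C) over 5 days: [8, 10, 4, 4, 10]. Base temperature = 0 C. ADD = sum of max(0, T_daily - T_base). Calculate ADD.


Computing ADD day by day:
Day 1: max(0, 8 - 0) = 8
Day 2: max(0, 10 - 0) = 10
Day 3: max(0, 4 - 0) = 4
Day 4: max(0, 4 - 0) = 4
Day 5: max(0, 10 - 0) = 10
Total ADD = 36

36


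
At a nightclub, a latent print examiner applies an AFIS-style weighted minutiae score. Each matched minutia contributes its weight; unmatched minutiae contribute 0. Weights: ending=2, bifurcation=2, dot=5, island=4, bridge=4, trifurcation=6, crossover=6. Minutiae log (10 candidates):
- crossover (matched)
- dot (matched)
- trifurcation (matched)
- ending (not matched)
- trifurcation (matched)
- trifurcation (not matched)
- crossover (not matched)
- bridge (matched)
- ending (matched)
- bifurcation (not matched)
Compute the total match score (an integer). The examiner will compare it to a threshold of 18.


Weighted minutiae match score:
  crossover: matched, +6 (running total 6)
  dot: matched, +5 (running total 11)
  trifurcation: matched, +6 (running total 17)
  ending: not matched, +0
  trifurcation: matched, +6 (running total 23)
  trifurcation: not matched, +0
  crossover: not matched, +0
  bridge: matched, +4 (running total 27)
  ending: matched, +2 (running total 29)
  bifurcation: not matched, +0
Total score = 29
Threshold = 18; verdict = identification

29


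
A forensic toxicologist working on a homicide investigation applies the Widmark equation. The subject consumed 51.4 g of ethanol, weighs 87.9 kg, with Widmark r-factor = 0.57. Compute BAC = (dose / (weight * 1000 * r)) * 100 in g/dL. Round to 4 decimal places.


Applying the Widmark formula:
BAC = (dose_g / (body_wt * 1000 * r)) * 100
Denominator = 87.9 * 1000 * 0.57 = 50103
BAC = (51.4 / 50103) * 100
BAC = 0.1026 g/dL

0.1026


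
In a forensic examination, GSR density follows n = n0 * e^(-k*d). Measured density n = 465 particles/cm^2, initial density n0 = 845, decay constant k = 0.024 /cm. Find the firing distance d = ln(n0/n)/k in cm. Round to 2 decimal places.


GSR distance calculation:
n0/n = 845 / 465 = 1.817204
ln(n0/n) = 0.597299
d = 0.597299 / 0.024 = 24.89 cm

24.89


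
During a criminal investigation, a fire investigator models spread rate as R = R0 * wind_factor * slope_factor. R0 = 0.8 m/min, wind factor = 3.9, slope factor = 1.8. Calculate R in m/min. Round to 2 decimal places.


Fire spread rate calculation:
R = R0 * wind_factor * slope_factor
= 0.8 * 3.9 * 1.8
= 3.12 * 1.8
= 5.62 m/min

5.62


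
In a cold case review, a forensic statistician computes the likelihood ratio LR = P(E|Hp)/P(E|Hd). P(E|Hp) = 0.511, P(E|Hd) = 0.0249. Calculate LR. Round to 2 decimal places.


Likelihood ratio calculation:
LR = P(E|Hp) / P(E|Hd)
LR = 0.511 / 0.0249
LR = 20.52

20.52


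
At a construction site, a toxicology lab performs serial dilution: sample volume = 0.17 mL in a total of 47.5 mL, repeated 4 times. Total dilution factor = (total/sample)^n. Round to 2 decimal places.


Dilution factor calculation:
Single dilution = V_total / V_sample = 47.5 / 0.17 ≈ 279.411765
Number of dilutions = 4
Total DF = (47.5 / 0.17)^4 (full precision, rounded at the end) = 6095070775.61

6095070775.61


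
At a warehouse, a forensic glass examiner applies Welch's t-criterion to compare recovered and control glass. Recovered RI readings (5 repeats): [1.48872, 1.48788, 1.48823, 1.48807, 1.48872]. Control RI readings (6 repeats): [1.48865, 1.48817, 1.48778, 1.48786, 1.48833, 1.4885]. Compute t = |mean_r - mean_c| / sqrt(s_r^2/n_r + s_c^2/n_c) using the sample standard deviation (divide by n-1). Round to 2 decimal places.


Welch's t-criterion for glass RI comparison:
Recovered mean = sum / n_r = 7.44162 / 5 = 1.488324
Control mean = sum / n_c = 8.92929 / 6 = 1.488215
Recovered sample variance s_r^2 = 1.4603e-07
Control sample variance s_c^2 = 1.2019e-07
Welch SE (unpooled) = sqrt(s_r^2/n_r + s_c^2/n_c) = sqrt(2.9206e-08 + 2.00317e-08) = sqrt(4.92377e-08) = 0.000221896
|mean_r - mean_c| = 0.000109
t = 0.000109 / 0.000221896 = 0.49

0.49


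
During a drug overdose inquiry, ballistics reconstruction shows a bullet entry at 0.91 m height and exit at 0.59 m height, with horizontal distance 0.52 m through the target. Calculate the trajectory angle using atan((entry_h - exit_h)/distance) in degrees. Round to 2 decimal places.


Bullet trajectory angle:
Height difference = 0.91 - 0.59 = 0.32 m
angle = atan(0.32 / 0.52)
angle = atan(0.615385)
angle = 31.61 degrees

31.61


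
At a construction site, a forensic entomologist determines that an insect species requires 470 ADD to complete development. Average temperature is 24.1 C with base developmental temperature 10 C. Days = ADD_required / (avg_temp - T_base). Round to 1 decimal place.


Insect development time:
Effective temperature = avg_temp - T_base = 24.1 - 10 = 14.1 C
Days = ADD / effective_temp = 470 / 14.1 = 33.3 days

33.3


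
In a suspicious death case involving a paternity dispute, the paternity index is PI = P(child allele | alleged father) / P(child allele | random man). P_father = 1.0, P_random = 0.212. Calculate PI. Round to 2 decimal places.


Paternity Index calculation:
PI = P(allele|father) / P(allele|random)
PI = 1.0 / 0.212
PI = 4.72

4.72


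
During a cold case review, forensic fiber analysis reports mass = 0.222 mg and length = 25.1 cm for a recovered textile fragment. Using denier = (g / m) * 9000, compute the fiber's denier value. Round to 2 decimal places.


Denier calculation:
Mass in grams = 0.222 mg / 1000 = 0.000222 g
Length in meters = 25.1 cm / 100 = 0.251 m
Linear density = mass / length = 0.000222 / 0.251 = 0.00088446 g/m
Denier = (g/m) * 9000 = 0.00088446 * 9000 = 7.96

7.96


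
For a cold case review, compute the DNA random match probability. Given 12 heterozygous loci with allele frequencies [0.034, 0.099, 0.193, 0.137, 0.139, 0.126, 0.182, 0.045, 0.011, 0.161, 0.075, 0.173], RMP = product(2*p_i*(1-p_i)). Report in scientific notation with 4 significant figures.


Computing RMP for 12 loci:
Locus 1: 2 * 0.034 * 0.966 = 0.065688
Locus 2: 2 * 0.099 * 0.901 = 0.178398
Locus 3: 2 * 0.193 * 0.807 = 0.311502
Locus 4: 2 * 0.137 * 0.863 = 0.236462
Locus 5: 2 * 0.139 * 0.861 = 0.239358
Locus 6: 2 * 0.126 * 0.874 = 0.220248
Locus 7: 2 * 0.182 * 0.818 = 0.297752
Locus 8: 2 * 0.045 * 0.955 = 0.08595
Locus 9: 2 * 0.011 * 0.989 = 0.021758
Locus 10: 2 * 0.161 * 0.839 = 0.270158
Locus 11: 2 * 0.075 * 0.925 = 0.13875
Locus 12: 2 * 0.173 * 0.827 = 0.286142
RMP = 2.718e-10

2.718e-10


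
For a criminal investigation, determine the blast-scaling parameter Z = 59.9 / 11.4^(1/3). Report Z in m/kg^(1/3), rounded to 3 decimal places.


Scaled distance calculation:
W^(1/3) = 11.4^(1/3) = 2.250617
Z = R / W^(1/3) = 59.9 / 2.250617
Z = 26.615 m/kg^(1/3)

26.615


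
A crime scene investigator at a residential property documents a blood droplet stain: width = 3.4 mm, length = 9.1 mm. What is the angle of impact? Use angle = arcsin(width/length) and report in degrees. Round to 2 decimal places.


Blood spatter impact angle calculation:
width / length = 3.4 / 9.1 = 0.373626
angle = arcsin(0.373626)
angle = 21.94 degrees

21.94


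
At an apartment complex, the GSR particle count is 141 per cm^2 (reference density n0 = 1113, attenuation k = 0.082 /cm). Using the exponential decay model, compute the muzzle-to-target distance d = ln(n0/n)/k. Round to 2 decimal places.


GSR distance calculation:
n0/n = 1113 / 141 = 7.893617
ln(n0/n) = 2.066054
d = 2.066054 / 0.082 = 25.20 cm

25.20


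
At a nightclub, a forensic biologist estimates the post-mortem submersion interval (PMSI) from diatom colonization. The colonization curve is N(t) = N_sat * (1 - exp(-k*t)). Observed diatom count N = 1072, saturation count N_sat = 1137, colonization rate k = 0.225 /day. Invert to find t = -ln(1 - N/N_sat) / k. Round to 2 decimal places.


PMSI from diatom colonization curve:
N / N_sat = 1072 / 1137 = 0.942832
1 - N/N_sat = 0.057168
ln(1 - N/N_sat) = -2.861761
t = -ln(1 - N/N_sat) / k = -(-2.861761) / 0.225 = 12.72 days

12.72


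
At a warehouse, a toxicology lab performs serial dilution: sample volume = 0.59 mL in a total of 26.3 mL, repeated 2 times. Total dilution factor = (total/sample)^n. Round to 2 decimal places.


Dilution factor calculation:
Single dilution = V_total / V_sample = 26.3 / 0.59 ≈ 44.576271
Number of dilutions = 2
Total DF = (26.3 / 0.59)^2 (full precision, rounded at the end) = 1987.04

1987.04


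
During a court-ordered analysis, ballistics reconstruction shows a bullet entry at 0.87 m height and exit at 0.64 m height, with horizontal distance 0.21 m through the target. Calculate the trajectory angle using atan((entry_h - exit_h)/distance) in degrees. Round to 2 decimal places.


Bullet trajectory angle:
Height difference = 0.87 - 0.64 = 0.23 m
angle = atan(0.23 / 0.21)
angle = atan(1.095238)
angle = 47.60 degrees

47.60


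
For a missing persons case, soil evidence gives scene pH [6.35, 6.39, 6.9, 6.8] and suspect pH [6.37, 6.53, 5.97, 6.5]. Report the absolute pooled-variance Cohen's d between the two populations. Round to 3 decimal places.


Pooled-variance Cohen's d for soil pH comparison:
Scene mean = 26.44 / 4 = 6.61
Suspect mean = 25.37 / 4 = 6.3425
Scene sample variance s_s^2 = 0.078733
Suspect sample variance s_c^2 = 0.066492
Pooled variance = ((n_s-1)*s_s^2 + (n_c-1)*s_c^2) / (n_s + n_c - 2) = 0.072613
Pooled SD = sqrt(0.072613) = 0.269468
Mean difference = 0.2675
|d| = |0.2675| / 0.269468 = 0.993

0.993


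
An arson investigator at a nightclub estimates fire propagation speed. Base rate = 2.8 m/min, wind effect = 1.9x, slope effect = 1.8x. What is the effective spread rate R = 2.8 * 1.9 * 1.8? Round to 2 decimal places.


Fire spread rate calculation:
R = R0 * wind_factor * slope_factor
= 2.8 * 1.9 * 1.8
= 5.32 * 1.8
= 9.58 m/min

9.58


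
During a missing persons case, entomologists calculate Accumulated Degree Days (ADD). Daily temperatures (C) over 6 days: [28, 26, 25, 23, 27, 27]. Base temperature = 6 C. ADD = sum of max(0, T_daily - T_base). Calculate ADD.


Computing ADD day by day:
Day 1: max(0, 28 - 6) = 22
Day 2: max(0, 26 - 6) = 20
Day 3: max(0, 25 - 6) = 19
Day 4: max(0, 23 - 6) = 17
Day 5: max(0, 27 - 6) = 21
Day 6: max(0, 27 - 6) = 21
Total ADD = 120

120


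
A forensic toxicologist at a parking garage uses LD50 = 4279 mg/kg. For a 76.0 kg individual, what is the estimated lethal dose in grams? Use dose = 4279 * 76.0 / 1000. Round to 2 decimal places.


Lethal dose calculation:
Lethal dose = LD50 * body_weight / 1000
= 4279 * 76.0 / 1000
= 325204 / 1000
= 325.20 g

325.20


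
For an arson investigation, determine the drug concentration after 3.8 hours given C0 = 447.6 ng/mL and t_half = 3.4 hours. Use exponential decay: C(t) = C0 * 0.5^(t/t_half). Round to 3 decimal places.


Drug concentration decay:
Number of half-lives = t / t_half = 3.8 / 3.4 = 1.117647
Decay factor = 0.5^1.117647 = 0.46084484
C(t) = 447.6 * 0.46084484 = 206.274 ng/mL

206.274


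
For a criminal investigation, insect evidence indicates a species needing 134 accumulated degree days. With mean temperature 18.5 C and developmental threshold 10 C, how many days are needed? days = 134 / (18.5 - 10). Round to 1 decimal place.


Insect development time:
Effective temperature = avg_temp - T_base = 18.5 - 10 = 8.5 C
Days = ADD / effective_temp = 134 / 8.5 = 15.8 days

15.8


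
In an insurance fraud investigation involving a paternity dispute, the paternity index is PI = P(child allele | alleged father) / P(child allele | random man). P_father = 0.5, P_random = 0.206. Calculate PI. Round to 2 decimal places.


Paternity Index calculation:
PI = P(allele|father) / P(allele|random)
PI = 0.5 / 0.206
PI = 2.43

2.43


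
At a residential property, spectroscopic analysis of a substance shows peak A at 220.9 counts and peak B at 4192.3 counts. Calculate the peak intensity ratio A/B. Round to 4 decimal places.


Spectral peak ratio:
Peak A = 220.9 counts
Peak B = 4192.3 counts
Ratio = 220.9 / 4192.3 = 0.0527

0.0527


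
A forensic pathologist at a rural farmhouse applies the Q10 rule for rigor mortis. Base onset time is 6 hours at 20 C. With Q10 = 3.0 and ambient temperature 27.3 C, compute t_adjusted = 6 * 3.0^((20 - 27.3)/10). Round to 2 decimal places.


Rigor mortis time adjustment:
Exponent = (T_ref - T_actual) / 10 = (20 - 27.3) / 10 = -0.73
Q10 factor = 3.0^-0.73 = 0.44844
t_adjusted = 6 * 0.44844 = 2.69 hours

2.69


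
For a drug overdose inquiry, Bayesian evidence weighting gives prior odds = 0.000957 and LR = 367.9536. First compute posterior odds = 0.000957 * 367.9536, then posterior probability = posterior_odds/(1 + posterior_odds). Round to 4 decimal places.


Bayesian evidence evaluation:
Posterior odds = prior_odds * LR = 0.000957 * 367.9536 = 0.3521316
Posterior probability = posterior_odds / (1 + posterior_odds)
= 0.3521316 / (1 + 0.3521316)
= 0.3521316 / 1.3521316
= 0.2604

0.2604


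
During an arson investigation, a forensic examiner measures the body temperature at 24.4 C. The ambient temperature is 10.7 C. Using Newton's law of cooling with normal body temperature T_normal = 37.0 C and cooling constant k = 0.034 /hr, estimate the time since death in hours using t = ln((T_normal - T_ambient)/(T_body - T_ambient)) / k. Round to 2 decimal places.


Using Newton's law of cooling:
t = ln((T_normal - T_ambient) / (T_body - T_ambient)) / k
T_normal - T_ambient = 26.3
T_body - T_ambient = 13.7
Ratio = 1.919708
ln(ratio) = 0.652173
t = 0.652173 / 0.034 = 19.18 hours

19.18


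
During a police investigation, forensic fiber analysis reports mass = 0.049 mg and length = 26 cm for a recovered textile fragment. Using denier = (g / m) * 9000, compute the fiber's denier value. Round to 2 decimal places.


Denier calculation:
Mass in grams = 0.049 mg / 1000 = 0.000049 g
Length in meters = 26 cm / 100 = 0.26 m
Linear density = mass / length = 0.000049 / 0.26 = 0.00018846 g/m
Denier = (g/m) * 9000 = 0.00018846 * 9000 = 1.70

1.70


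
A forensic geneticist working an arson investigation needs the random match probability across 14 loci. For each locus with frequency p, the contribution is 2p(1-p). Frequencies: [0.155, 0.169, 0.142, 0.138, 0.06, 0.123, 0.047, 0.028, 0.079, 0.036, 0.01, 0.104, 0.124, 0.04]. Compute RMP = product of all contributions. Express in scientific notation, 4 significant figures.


Computing RMP for 14 loci:
Locus 1: 2 * 0.155 * 0.845 = 0.26195
Locus 2: 2 * 0.169 * 0.831 = 0.280878
Locus 3: 2 * 0.142 * 0.858 = 0.243672
Locus 4: 2 * 0.138 * 0.862 = 0.237912
Locus 5: 2 * 0.06 * 0.94 = 0.1128
Locus 6: 2 * 0.123 * 0.877 = 0.215742
Locus 7: 2 * 0.047 * 0.953 = 0.089582
Locus 8: 2 * 0.028 * 0.972 = 0.054432
Locus 9: 2 * 0.079 * 0.921 = 0.145518
Locus 10: 2 * 0.036 * 0.964 = 0.069408
Locus 11: 2 * 0.01 * 0.99 = 0.0198
Locus 12: 2 * 0.104 * 0.896 = 0.186368
Locus 13: 2 * 0.124 * 0.876 = 0.217248
Locus 14: 2 * 0.04 * 0.96 = 0.0768
RMP = 3.147e-13

3.147e-13


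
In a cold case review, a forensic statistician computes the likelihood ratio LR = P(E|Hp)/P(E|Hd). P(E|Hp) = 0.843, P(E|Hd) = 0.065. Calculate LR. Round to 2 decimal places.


Likelihood ratio calculation:
LR = P(E|Hp) / P(E|Hd)
LR = 0.843 / 0.065
LR = 12.97

12.97


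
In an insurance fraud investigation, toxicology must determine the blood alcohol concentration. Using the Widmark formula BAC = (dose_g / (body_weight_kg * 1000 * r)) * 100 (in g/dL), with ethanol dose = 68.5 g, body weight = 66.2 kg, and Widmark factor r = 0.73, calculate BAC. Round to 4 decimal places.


Applying the Widmark formula:
BAC = (dose_g / (body_wt * 1000 * r)) * 100
Denominator = 66.2 * 1000 * 0.73 = 48326
BAC = (68.5 / 48326) * 100
BAC = 0.1417 g/dL

0.1417


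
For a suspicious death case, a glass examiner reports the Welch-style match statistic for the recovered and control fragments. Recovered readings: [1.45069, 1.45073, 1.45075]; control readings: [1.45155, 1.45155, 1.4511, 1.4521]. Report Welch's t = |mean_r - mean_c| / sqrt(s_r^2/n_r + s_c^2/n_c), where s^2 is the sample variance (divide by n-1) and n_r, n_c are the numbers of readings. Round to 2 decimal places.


Welch's t-criterion for glass RI comparison:
Recovered mean = sum / n_r = 4.35217 / 3 = 1.4507233
Control mean = sum / n_c = 5.8063 / 4 = 1.451575
Recovered sample variance s_r^2 = 9.33333e-10
Control sample variance s_c^2 = 1.675e-07
Welch SE (unpooled) = sqrt(s_r^2/n_r + s_c^2/n_c) = sqrt(3.11111e-10 + 4.1875e-08) = sqrt(4.21861e-08) = 0.000205393
|mean_r - mean_c| = 0.000851667
t = 0.000851667 / 0.000205393 = 4.15

4.15


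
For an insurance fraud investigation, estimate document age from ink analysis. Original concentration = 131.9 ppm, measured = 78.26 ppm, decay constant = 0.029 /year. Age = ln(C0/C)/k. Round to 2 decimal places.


Document age estimation:
C0/C = 131.9 / 78.26 = 1.685408
ln(C0/C) = 0.522008
t = 0.522008 / 0.029 = 18.00 years

18.00


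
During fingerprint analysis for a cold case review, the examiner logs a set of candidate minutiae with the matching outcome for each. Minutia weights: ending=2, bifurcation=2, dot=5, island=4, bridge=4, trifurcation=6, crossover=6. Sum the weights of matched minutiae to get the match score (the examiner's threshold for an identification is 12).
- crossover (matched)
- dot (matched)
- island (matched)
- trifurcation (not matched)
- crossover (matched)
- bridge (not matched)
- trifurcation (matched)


Weighted minutiae match score:
  crossover: matched, +6 (running total 6)
  dot: matched, +5 (running total 11)
  island: matched, +4 (running total 15)
  trifurcation: not matched, +0
  crossover: matched, +6 (running total 21)
  bridge: not matched, +0
  trifurcation: matched, +6 (running total 27)
Total score = 27
Threshold = 12; verdict = identification

27


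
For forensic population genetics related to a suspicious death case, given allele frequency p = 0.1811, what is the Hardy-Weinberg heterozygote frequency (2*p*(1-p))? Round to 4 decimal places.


Hardy-Weinberg heterozygote frequency:
q = 1 - p = 1 - 0.1811 = 0.8189
2pq = 2 * 0.1811 * 0.8189 = 0.2966

0.2966


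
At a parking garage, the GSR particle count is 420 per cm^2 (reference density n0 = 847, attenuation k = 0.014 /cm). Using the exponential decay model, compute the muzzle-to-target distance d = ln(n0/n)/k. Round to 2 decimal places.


GSR distance calculation:
n0/n = 847 / 420 = 2.016667
ln(n0/n) = 0.701446
d = 0.701446 / 0.014 = 50.10 cm

50.10


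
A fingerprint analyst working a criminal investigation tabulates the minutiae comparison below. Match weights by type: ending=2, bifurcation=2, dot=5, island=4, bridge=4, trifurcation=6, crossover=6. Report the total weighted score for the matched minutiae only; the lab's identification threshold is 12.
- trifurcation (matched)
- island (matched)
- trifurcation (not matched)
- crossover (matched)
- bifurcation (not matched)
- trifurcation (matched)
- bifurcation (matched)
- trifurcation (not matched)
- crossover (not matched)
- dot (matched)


Weighted minutiae match score:
  trifurcation: matched, +6 (running total 6)
  island: matched, +4 (running total 10)
  trifurcation: not matched, +0
  crossover: matched, +6 (running total 16)
  bifurcation: not matched, +0
  trifurcation: matched, +6 (running total 22)
  bifurcation: matched, +2 (running total 24)
  trifurcation: not matched, +0
  crossover: not matched, +0
  dot: matched, +5 (running total 29)
Total score = 29
Threshold = 12; verdict = identification

29


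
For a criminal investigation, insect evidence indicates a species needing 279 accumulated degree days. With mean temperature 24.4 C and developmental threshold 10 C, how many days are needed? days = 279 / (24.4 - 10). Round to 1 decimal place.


Insect development time:
Effective temperature = avg_temp - T_base = 24.4 - 10 = 14.4 C
Days = ADD / effective_temp = 279 / 14.4 = 19.4 days

19.4


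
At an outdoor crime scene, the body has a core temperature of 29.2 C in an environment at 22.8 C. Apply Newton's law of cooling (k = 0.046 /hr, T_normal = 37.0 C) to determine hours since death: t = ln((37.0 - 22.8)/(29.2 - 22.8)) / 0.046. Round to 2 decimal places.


Using Newton's law of cooling:
t = ln((T_normal - T_ambient) / (T_body - T_ambient)) / k
T_normal - T_ambient = 14.2
T_body - T_ambient = 6.4
Ratio = 2.21875
ln(ratio) = 0.796944
t = 0.796944 / 0.046 = 17.32 hours

17.32
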